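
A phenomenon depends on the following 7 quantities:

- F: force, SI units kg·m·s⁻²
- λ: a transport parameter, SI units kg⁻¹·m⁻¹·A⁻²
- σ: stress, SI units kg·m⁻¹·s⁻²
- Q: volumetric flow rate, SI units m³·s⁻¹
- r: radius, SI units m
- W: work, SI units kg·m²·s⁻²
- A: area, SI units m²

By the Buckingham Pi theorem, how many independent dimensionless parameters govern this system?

3

There are 7 variables and 4 base dimensions (M, L, T, I).
The dimension matrix has rank 4.
Independent dimensionless groups: 7 − 4 = 3.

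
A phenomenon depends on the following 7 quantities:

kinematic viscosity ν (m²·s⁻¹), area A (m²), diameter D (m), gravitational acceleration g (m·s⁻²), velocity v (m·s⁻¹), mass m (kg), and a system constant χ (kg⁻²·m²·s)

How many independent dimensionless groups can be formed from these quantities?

There are 7 variables and 3 base dimensions (M, L, T).
The dimension matrix has rank 3.
Independent dimensionless groups: 7 − 3 = 4.

4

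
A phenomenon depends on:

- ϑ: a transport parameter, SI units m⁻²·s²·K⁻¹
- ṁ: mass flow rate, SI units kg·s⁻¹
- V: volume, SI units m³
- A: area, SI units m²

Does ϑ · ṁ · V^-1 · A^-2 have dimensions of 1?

no

Sum the exponent of each base dimension across the product:
  M: [ϑ]_M + [ṁ]_M − [V]_M − 2·[A]_M = (0) + (1) − (0) − 2·(0) = 1
  L: [ϑ]_L + [ṁ]_L − [V]_L − 2·[A]_L = (-2) + (0) − (3) − 2·(2) = -9
  T: [ϑ]_T + [ṁ]_T − [V]_T − 2·[A]_T = (2) + (-1) − (0) − 2·(0) = 1
  Θ: [ϑ]_Θ + [ṁ]_Θ − [V]_Θ − 2·[A]_Θ = (-1) + (0) − (0) − 2·(0) = -1
Net dimensions [M L⁻⁹ T Θ⁻¹] ≠ [1] — not dimensionless.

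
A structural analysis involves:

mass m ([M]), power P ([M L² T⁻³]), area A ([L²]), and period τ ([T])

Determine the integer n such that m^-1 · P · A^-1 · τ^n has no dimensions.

Balance the T exponent: (1)·n from τ, plus −(0) + (-3) − (0) = -3 from the rest, must sum to zero.
n − 3 = 0, so n = 3.

3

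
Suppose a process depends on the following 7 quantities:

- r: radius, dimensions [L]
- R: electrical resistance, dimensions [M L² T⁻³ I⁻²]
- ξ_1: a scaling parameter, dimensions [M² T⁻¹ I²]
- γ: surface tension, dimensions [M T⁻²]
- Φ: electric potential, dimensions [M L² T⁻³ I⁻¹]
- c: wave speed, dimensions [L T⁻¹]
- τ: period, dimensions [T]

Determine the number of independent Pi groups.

3

There are 7 variables and 4 base dimensions (M, L, T, I).
The dimension matrix has rank 4.
Independent dimensionless groups: 7 − 4 = 3.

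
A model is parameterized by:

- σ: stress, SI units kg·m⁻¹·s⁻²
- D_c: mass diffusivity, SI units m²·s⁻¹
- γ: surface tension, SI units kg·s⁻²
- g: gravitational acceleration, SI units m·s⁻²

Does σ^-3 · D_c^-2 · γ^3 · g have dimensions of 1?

yes

Sum the exponent of each base dimension across the product:
  M: −3·[σ]_M − 2·[D_c]_M + 3·[γ]_M + [g]_M = −3·(1) − 2·(0) + 3·(1) + (0) = 0
  L: −3·[σ]_L − 2·[D_c]_L + 3·[γ]_L + [g]_L = −3·(-1) − 2·(2) + 3·(0) + (1) = 0
  T: −3·[σ]_T − 2·[D_c]_T + 3·[γ]_T + [g]_T = −3·(-2) − 2·(-1) + 3·(-2) + (-2) = 0
All base exponents vanish — dimensionless.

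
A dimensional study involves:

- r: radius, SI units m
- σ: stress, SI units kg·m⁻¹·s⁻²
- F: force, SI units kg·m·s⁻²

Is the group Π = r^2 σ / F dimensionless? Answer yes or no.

Sum the exponent of each base dimension across the product:
  M: 2·[r]_M + [σ]_M − [F]_M = 2·(0) + (1) − (1) = 0
  L: 2·[r]_L + [σ]_L − [F]_L = 2·(1) + (-1) − (1) = 0
  T: 2·[r]_T + [σ]_T − [F]_T = 2·(0) + (-2) − (-2) = 0
All base exponents vanish — dimensionless.

yes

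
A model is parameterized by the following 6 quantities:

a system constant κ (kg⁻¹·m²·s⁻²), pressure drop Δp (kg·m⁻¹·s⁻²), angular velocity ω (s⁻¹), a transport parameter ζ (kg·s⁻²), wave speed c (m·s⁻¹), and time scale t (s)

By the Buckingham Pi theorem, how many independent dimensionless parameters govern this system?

There are 6 variables and 3 base dimensions (M, L, T).
The dimension matrix has rank 3.
Independent dimensionless groups: 6 − 3 = 3.

3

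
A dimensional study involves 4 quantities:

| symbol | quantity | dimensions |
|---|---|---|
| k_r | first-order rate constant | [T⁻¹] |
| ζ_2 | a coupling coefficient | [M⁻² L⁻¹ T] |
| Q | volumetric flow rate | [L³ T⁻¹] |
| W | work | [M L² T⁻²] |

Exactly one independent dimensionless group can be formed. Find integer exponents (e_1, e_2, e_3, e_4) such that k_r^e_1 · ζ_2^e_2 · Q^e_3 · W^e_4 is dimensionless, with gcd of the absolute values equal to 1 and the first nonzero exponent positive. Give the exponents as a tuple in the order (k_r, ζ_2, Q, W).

M: e_1·(0) + e_2·(-2) + e_3·(0) + e_4·(1) = 0
L: e_1·(0) + e_2·(-1) + e_3·(3) + e_4·(2) = 0
T: e_1·(-1) + e_2·(1) + e_3·(-1) + e_4·(-2) = 0
Solving this homogeneous linear system for the smallest-integer solution (first nonzero entry positive) gives (2, -1, 1, -2).

(2, -1, 1, -2)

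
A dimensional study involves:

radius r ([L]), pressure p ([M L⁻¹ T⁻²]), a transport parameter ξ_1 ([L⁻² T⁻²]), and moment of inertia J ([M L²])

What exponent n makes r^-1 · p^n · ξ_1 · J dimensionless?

Balance the M exponent: (1)·n from p, plus −(0) + (0) + (1) = 1 from the rest, must sum to zero.
n + 1 = 0, so n = -1.

-1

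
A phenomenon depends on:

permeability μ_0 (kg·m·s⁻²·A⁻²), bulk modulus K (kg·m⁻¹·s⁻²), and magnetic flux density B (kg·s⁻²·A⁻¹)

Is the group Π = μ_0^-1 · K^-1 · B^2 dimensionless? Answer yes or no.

Sum the exponent of each base dimension across the product:
  M: −[μ_0]_M − [K]_M + 2·[B]_M = −(1) − (1) + 2·(1) = 0
  L: −[μ_0]_L − [K]_L + 2·[B]_L = −(1) − (-1) + 2·(0) = 0
  T: −[μ_0]_T − [K]_T + 2·[B]_T = −(-2) − (-2) + 2·(-2) = 0
  I: −[μ_0]_I − [K]_I + 2·[B]_I = −(-2) − (0) + 2·(-1) = 0
All base exponents vanish — dimensionless.

yes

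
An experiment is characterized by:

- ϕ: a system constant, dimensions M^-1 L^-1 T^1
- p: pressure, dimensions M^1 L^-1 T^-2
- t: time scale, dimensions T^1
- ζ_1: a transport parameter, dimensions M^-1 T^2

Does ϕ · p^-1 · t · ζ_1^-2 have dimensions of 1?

Sum the exponent of each base dimension across the product:
  M: [ϕ]_M − [p]_M + [t]_M − 2·[ζ_1]_M = (-1) − (1) + (0) − 2·(-1) = 0
  L: [ϕ]_L − [p]_L + [t]_L − 2·[ζ_1]_L = (-1) − (-1) + (0) − 2·(0) = 0
  T: [ϕ]_T − [p]_T + [t]_T − 2·[ζ_1]_T = (1) − (-2) + (1) − 2·(2) = 0
All base exponents vanish — dimensionless.

yes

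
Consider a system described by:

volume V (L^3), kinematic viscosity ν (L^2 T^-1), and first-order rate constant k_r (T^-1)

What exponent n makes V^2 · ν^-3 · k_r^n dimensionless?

Balance the T exponent: (-1)·n from k_r, plus 2·(0) − 3·(-1) = 3 from the rest, must sum to zero.
−n + 3 = 0, so n = 3.

3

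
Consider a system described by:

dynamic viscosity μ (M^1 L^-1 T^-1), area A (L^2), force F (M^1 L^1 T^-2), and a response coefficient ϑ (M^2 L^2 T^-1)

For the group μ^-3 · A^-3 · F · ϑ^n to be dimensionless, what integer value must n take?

1

Balance the M exponent: (2)·n from ϑ, plus −3·(1) − 3·(0) + (1) = -2 from the rest, must sum to zero.
2n − 2 = 0, so n = 1.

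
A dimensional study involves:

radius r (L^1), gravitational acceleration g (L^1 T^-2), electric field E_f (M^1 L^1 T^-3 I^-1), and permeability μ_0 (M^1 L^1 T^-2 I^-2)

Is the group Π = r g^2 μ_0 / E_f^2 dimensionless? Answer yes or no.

Sum the exponent of each base dimension across the product:
  M: [r]_M + 2·[g]_M − 2·[E_f]_M + [μ_0]_M = (0) + 2·(0) − 2·(1) + (1) = -1
  L: [r]_L + 2·[g]_L − 2·[E_f]_L + [μ_0]_L = (1) + 2·(1) − 2·(1) + (1) = 2
  T: [r]_T + 2·[g]_T − 2·[E_f]_T + [μ_0]_T = (0) + 2·(-2) − 2·(-3) + (-2) = 0
  I: [r]_I + 2·[g]_I − 2·[E_f]_I + [μ_0]_I = (0) + 2·(0) − 2·(-1) + (-2) = 0
Net dimensions [M⁻¹ L²] ≠ [1] — not dimensionless.

no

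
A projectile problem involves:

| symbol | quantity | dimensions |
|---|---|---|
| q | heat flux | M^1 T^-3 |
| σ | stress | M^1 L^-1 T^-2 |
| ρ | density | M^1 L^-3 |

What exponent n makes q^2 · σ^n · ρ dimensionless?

Balance the M exponent: (1)·n from σ, plus 2·(1) + (1) = 3 from the rest, must sum to zero.
n + 3 = 0, so n = -3.

-3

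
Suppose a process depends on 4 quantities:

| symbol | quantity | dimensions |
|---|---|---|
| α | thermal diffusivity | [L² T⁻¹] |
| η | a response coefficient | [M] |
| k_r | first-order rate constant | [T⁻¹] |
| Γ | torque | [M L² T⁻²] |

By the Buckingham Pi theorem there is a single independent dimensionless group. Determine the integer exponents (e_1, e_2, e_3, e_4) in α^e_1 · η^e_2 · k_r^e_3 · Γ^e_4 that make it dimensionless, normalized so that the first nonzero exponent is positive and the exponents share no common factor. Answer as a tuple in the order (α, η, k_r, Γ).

(1, 1, 1, -1)

M: e_1·(0) + e_2·(1) + e_3·(0) + e_4·(1) = 0
L: e_1·(2) + e_2·(0) + e_3·(0) + e_4·(2) = 0
T: e_1·(-1) + e_2·(0) + e_3·(-1) + e_4·(-2) = 0
Solving this homogeneous linear system for the smallest-integer solution (first nonzero entry positive) gives (1, 1, 1, -1).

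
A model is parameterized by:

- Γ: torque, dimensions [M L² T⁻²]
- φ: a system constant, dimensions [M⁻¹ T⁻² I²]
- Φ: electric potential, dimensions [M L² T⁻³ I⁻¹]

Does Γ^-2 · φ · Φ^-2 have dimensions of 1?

Sum the exponent of each base dimension across the product:
  M: −2·[Γ]_M + [φ]_M − 2·[Φ]_M = −2·(1) + (-1) − 2·(1) = -5
  L: −2·[Γ]_L + [φ]_L − 2·[Φ]_L = −2·(2) + (0) − 2·(2) = -8
  T: −2·[Γ]_T + [φ]_T − 2·[Φ]_T = −2·(-2) + (-2) − 2·(-3) = 8
  I: −2·[Γ]_I + [φ]_I − 2·[Φ]_I = −2·(0) + (2) − 2·(-1) = 4
Net dimensions [M⁻⁵ L⁻⁸ T⁸ I⁴] ≠ [1] — not dimensionless.

no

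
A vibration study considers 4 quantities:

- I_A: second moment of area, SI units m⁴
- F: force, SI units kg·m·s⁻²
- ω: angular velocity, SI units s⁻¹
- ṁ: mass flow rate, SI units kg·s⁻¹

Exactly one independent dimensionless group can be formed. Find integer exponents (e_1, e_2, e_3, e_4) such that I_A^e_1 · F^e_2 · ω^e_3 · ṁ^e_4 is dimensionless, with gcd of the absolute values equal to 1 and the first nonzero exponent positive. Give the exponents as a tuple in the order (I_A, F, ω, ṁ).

(1, -4, 4, 4)

M: e_1·(0) + e_2·(1) + e_3·(0) + e_4·(1) = 0
L: e_1·(4) + e_2·(1) + e_3·(0) + e_4·(0) = 0
T: e_1·(0) + e_2·(-2) + e_3·(-1) + e_4·(-1) = 0
Solving this homogeneous linear system for the smallest-integer solution (first nonzero entry positive) gives (1, -4, 4, 4).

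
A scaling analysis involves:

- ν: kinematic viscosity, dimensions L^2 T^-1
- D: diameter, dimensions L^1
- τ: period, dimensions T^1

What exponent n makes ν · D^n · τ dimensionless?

Balance the L exponent: (1)·n from D, plus (2) + (0) = 2 from the rest, must sum to zero.
n + 2 = 0, so n = -2.

-2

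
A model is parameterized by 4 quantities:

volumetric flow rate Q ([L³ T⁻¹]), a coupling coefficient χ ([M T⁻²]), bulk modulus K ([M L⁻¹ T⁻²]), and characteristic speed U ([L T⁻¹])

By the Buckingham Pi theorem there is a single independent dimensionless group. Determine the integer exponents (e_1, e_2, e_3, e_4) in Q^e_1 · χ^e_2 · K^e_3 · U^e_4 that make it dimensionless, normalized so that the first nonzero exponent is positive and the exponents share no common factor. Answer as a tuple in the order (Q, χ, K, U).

(1, -2, 2, -1)

M: e_1·(0) + e_2·(1) + e_3·(1) + e_4·(0) = 0
L: e_1·(3) + e_2·(0) + e_3·(-1) + e_4·(1) = 0
T: e_1·(-1) + e_2·(-2) + e_3·(-2) + e_4·(-1) = 0
Solving this homogeneous linear system for the smallest-integer solution (first nonzero entry positive) gives (1, -2, 2, -1).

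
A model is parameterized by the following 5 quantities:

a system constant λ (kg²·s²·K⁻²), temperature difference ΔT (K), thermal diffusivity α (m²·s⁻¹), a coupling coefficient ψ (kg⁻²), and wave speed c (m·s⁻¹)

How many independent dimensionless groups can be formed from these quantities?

1

There are 5 variables and 4 base dimensions (M, L, T, Θ).
The dimension matrix has rank 4.
Independent dimensionless groups: 5 − 4 = 1.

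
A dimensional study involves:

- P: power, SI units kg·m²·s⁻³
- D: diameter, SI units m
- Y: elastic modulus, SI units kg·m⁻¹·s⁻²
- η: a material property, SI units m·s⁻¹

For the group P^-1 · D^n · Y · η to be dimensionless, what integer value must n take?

Balance the L exponent: (1)·n from D, plus −(2) + (-1) + (1) = -2 from the rest, must sum to zero.
n − 2 = 0, so n = 2.

2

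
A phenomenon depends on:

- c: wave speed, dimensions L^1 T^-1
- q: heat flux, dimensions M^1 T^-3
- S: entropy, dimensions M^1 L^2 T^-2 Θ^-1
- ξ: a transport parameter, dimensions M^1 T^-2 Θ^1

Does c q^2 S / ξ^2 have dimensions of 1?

no

Sum the exponent of each base dimension across the product:
  M: [c]_M + 2·[q]_M + [S]_M − 2·[ξ]_M = (0) + 2·(1) + (1) − 2·(1) = 1
  L: [c]_L + 2·[q]_L + [S]_L − 2·[ξ]_L = (1) + 2·(0) + (2) − 2·(0) = 3
  T: [c]_T + 2·[q]_T + [S]_T − 2·[ξ]_T = (-1) + 2·(-3) + (-2) − 2·(-2) = -5
  Θ: [c]_Θ + 2·[q]_Θ + [S]_Θ − 2·[ξ]_Θ = (0) + 2·(0) + (-1) − 2·(1) = -3
Net dimensions [M L³ T⁻⁵ Θ⁻³] ≠ [1] — not dimensionless.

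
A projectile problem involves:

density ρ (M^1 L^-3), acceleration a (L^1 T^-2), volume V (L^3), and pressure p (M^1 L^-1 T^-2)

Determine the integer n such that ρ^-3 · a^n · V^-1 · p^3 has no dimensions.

-3

Balance the L exponent: (1)·n from a, plus −3·(-3) − (3) + 3·(-1) = 3 from the rest, must sum to zero.
n + 3 = 0, so n = -3.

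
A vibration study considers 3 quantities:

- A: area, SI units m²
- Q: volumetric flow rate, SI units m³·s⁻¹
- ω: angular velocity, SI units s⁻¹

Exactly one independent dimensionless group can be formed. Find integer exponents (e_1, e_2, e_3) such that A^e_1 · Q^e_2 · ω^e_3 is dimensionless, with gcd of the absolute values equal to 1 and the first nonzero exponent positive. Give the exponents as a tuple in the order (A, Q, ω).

L: e_1·(2) + e_2·(3) + e_3·(0) = 0
T: e_1·(0) + e_2·(-1) + e_3·(-1) = 0
Solving this homogeneous linear system for the smallest-integer solution (first nonzero entry positive) gives (3, -2, 2).

(3, -2, 2)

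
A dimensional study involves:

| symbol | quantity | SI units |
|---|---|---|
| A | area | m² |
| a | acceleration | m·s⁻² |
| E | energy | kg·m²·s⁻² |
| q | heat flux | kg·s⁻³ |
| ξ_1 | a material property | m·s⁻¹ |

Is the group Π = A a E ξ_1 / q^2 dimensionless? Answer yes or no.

no

Sum the exponent of each base dimension across the product:
  M: [A]_M + [a]_M + [E]_M − 2·[q]_M + [ξ_1]_M = (0) + (0) + (1) − 2·(1) + (0) = -1
  L: [A]_L + [a]_L + [E]_L − 2·[q]_L + [ξ_1]_L = (2) + (1) + (2) − 2·(0) + (1) = 6
  T: [A]_T + [a]_T + [E]_T − 2·[q]_T + [ξ_1]_T = (0) + (-2) + (-2) − 2·(-3) + (-1) = 1
Net dimensions [M⁻¹ L⁶ T] ≠ [1] — not dimensionless.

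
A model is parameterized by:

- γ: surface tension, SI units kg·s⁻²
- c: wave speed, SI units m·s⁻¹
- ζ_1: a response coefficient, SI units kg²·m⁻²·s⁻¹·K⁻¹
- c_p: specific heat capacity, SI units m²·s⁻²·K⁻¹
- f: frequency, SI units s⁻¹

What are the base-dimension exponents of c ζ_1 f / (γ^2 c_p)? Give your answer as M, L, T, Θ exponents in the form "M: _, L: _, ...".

Collect each base-dimension exponent across the product:
  M: −2·(1) + (0) + (2) − (0) + (0) = 0
  L: −2·(0) + (1) + (-2) − (2) + (0) = -3
  T: −2·(-2) + (-1) + (-1) − (-2) + (-1) = 3
  Θ: −2·(0) + (0) + (-1) − (-1) + (0) = 0
So the dimensions are [L⁻³ T³].

M: 0, L: -3, T: 3, Θ: 0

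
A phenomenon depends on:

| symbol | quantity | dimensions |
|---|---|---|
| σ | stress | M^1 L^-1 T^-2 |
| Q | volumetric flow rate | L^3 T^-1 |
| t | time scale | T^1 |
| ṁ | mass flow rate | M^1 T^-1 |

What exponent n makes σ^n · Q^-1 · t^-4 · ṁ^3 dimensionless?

-3

Balance the M exponent: (1)·n from σ, plus −(0) − 4·(0) + 3·(1) = 3 from the rest, must sum to zero.
n + 3 = 0, so n = -3.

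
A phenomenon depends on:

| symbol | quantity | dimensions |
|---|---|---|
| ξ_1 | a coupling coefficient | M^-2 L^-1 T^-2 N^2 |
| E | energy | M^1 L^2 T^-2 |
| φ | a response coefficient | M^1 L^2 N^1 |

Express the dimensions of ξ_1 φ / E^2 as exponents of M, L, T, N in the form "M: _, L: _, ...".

Collect each base-dimension exponent across the product:
  M: (-2) − 2·(1) + (1) = -3
  L: (-1) − 2·(2) + (2) = -3
  T: (-2) − 2·(-2) + (0) = 2
  N: (2) − 2·(0) + (1) = 3
So the dimensions are [M⁻³ L⁻³ T² N³].

M: -3, L: -3, T: 2, N: 3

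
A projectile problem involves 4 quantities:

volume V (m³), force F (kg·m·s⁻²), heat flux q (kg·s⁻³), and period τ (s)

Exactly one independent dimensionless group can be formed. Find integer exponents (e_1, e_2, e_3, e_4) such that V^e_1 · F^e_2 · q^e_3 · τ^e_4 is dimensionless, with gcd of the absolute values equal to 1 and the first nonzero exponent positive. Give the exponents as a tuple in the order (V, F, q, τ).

M: e_1·(0) + e_2·(1) + e_3·(1) + e_4·(0) = 0
L: e_1·(3) + e_2·(1) + e_3·(0) + e_4·(0) = 0
T: e_1·(0) + e_2·(-2) + e_3·(-3) + e_4·(1) = 0
Solving this homogeneous linear system for the smallest-integer solution (first nonzero entry positive) gives (1, -3, 3, 3).

(1, -3, 3, 3)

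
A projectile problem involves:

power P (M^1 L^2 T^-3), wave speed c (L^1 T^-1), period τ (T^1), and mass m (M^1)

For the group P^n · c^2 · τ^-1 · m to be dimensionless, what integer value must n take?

-1

Balance the M exponent: (1)·n from P, plus 2·(0) − (0) + (1) = 1 from the rest, must sum to zero.
n + 1 = 0, so n = -1.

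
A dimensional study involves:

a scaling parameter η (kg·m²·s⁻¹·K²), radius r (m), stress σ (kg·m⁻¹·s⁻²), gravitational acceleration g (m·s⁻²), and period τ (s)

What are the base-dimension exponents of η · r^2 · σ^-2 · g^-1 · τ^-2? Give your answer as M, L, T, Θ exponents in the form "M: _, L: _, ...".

Collect each base-dimension exponent across the product:
  M: (1) + 2·(0) − 2·(1) − (0) − 2·(0) = -1
  L: (2) + 2·(1) − 2·(-1) − (1) − 2·(0) = 5
  T: (-1) + 2·(0) − 2·(-2) − (-2) − 2·(1) = 3
  Θ: (2) + 2·(0) − 2·(0) − (0) − 2·(0) = 2
So the dimensions are [M⁻¹ L⁵ T³ Θ²].

M: -1, L: 5, T: 3, Θ: 2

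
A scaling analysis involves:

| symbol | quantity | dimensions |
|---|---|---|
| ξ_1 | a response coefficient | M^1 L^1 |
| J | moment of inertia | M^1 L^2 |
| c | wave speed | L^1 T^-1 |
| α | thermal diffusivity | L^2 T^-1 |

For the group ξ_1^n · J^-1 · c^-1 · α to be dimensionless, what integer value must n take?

1

Balance the M exponent: (1)·n from ξ_1, plus −(1) − (0) + (0) = -1 from the rest, must sum to zero.
n − 1 = 0, so n = 1.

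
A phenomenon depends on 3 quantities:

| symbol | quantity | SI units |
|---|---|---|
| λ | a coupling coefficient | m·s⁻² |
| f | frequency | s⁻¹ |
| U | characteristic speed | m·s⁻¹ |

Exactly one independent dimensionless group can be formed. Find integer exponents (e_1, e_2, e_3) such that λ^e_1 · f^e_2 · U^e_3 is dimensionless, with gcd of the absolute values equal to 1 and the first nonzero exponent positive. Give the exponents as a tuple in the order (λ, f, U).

L: e_1·(1) + e_2·(0) + e_3·(1) = 0
T: e_1·(-2) + e_2·(-1) + e_3·(-1) = 0
Solving this homogeneous linear system for the smallest-integer solution (first nonzero entry positive) gives (1, -1, -1).

(1, -1, -1)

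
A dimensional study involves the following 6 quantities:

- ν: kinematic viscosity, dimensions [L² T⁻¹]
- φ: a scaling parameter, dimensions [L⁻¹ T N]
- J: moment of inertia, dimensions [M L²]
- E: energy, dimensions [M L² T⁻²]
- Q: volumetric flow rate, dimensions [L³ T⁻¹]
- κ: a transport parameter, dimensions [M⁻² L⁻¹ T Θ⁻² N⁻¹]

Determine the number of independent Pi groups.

1

There are 6 variables and 5 base dimensions (M, L, T, Θ, N).
The dimension matrix has rank 5.
Independent dimensionless groups: 6 − 5 = 1.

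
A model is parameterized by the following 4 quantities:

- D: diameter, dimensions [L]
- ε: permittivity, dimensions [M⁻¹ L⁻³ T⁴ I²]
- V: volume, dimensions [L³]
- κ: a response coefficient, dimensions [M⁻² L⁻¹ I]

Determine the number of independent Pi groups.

There are 4 variables and 4 base dimensions (M, L, T, I).
The dimension matrix has rank 3 (less than 4: the dimension vectors are linearly dependent).
Independent dimensionless groups: 4 − 3 = 1.

1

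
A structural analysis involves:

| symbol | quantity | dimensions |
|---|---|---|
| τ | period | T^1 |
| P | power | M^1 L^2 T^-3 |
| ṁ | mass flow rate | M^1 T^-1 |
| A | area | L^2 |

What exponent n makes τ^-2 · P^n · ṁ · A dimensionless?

Balance the M exponent: (1)·n from P, plus −2·(0) + (1) + (0) = 1 from the rest, must sum to zero.
n + 1 = 0, so n = -1.

-1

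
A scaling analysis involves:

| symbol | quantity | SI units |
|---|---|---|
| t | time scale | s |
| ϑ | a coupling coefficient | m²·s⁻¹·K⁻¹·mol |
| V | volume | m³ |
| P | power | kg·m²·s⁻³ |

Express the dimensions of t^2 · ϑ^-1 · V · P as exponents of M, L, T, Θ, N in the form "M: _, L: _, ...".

M: 1, L: 3, T: 0, Θ: 1, N: -1

Collect each base-dimension exponent across the product:
  M: 2·(0) − (0) + (0) + (1) = 1
  L: 2·(0) − (2) + (3) + (2) = 3
  T: 2·(1) − (-1) + (0) + (-3) = 0
  Θ: 2·(0) − (-1) + (0) + (0) = 1
  N: 2·(0) − (1) + (0) + (0) = -1
So the dimensions are [M L³ Θ N⁻¹].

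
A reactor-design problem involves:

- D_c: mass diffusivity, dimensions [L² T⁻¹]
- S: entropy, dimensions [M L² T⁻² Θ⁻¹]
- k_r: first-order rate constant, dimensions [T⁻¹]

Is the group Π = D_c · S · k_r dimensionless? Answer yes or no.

Sum the exponent of each base dimension across the product:
  M: [D_c]_M + [S]_M + [k_r]_M = (0) + (1) + (0) = 1
  L: [D_c]_L + [S]_L + [k_r]_L = (2) + (2) + (0) = 4
  T: [D_c]_T + [S]_T + [k_r]_T = (-1) + (-2) + (-1) = -4
  Θ: [D_c]_Θ + [S]_Θ + [k_r]_Θ = (0) + (-1) + (0) = -1
Net dimensions [M L⁴ T⁻⁴ Θ⁻¹] ≠ [1] — not dimensionless.

no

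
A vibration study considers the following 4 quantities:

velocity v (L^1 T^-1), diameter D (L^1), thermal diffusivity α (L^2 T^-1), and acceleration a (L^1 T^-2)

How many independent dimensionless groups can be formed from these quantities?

There are 4 variables and 2 base dimensions (L, T).
The dimension matrix has rank 2.
Independent dimensionless groups: 4 − 2 = 2.

2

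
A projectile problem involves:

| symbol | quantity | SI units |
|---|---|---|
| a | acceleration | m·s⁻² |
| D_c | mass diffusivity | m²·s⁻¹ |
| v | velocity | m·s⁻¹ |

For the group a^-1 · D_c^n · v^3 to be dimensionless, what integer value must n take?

Balance the L exponent: (2)·n from D_c, plus −(1) + 3·(1) = 2 from the rest, must sum to zero.
2n + 2 = 0, so n = -1.

-1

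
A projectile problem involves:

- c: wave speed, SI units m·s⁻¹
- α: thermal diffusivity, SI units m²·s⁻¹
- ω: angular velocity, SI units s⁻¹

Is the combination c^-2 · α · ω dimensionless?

yes

Sum the exponent of each base dimension across the product:
  M: −2·[c]_M + [α]_M + [ω]_M = −2·(0) + (0) + (0) = 0
  L: −2·[c]_L + [α]_L + [ω]_L = −2·(1) + (2) + (0) = 0
  T: −2·[c]_T + [α]_T + [ω]_T = −2·(-1) + (-1) + (-1) = 0
All base exponents vanish — dimensionless.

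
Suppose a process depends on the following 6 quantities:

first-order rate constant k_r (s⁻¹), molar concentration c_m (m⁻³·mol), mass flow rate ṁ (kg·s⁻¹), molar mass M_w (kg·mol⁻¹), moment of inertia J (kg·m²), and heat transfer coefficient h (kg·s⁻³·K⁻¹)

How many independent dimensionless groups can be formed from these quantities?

There are 6 variables and 5 base dimensions (M, L, T, Θ, N).
The dimension matrix has rank 5.
Independent dimensionless groups: 6 − 5 = 1.

1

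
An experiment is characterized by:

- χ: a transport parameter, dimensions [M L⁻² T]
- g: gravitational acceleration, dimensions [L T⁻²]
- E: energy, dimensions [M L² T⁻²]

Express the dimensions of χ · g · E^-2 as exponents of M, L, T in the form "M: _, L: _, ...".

M: -1, L: -5, T: 3

Collect each base-dimension exponent across the product:
  M: (1) + (0) − 2·(1) = -1
  L: (-2) + (1) − 2·(2) = -5
  T: (1) + (-2) − 2·(-2) = 3
So the dimensions are [M⁻¹ L⁻⁵ T³].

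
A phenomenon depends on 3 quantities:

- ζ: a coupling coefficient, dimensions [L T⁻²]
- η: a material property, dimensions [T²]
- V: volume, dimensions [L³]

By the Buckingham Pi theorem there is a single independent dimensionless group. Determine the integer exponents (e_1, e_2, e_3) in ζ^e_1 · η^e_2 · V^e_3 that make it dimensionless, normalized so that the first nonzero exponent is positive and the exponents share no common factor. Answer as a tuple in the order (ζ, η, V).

(3, 3, -1)

L: e_1·(1) + e_2·(0) + e_3·(3) = 0
T: e_1·(-2) + e_2·(2) + e_3·(0) = 0
Solving this homogeneous linear system for the smallest-integer solution (first nonzero entry positive) gives (3, 3, -1).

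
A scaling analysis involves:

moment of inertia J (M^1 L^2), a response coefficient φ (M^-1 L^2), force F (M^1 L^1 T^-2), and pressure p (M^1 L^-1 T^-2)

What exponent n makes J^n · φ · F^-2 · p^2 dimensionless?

Balance the M exponent: (1)·n from J, plus (-1) − 2·(1) + 2·(1) = -1 from the rest, must sum to zero.
n − 1 = 0, so n = 1.

1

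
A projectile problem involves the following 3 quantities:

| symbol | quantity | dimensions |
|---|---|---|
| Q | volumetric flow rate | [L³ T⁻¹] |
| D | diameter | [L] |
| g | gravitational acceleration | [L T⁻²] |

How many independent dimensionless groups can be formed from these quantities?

1

There are 3 variables and 2 base dimensions (L, T).
The dimension matrix has rank 2.
Independent dimensionless groups: 3 − 2 = 1.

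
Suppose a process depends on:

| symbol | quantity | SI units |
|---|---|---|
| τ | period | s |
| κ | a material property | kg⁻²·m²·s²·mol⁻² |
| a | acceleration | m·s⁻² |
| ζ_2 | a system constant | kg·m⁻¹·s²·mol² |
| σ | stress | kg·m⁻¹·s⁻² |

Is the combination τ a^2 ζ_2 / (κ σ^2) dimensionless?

no

Sum the exponent of each base dimension across the product:
  M: [τ]_M − [κ]_M + 2·[a]_M + [ζ_2]_M − 2·[σ]_M = (0) − (-2) + 2·(0) + (1) − 2·(1) = 1
  L: [τ]_L − [κ]_L + 2·[a]_L + [ζ_2]_L − 2·[σ]_L = (0) − (2) + 2·(1) + (-1) − 2·(-1) = 1
  T: [τ]_T − [κ]_T + 2·[a]_T + [ζ_2]_T − 2·[σ]_T = (1) − (2) + 2·(-2) + (2) − 2·(-2) = 1
  N: [τ]_N − [κ]_N + 2·[a]_N + [ζ_2]_N − 2·[σ]_N = (0) − (-2) + 2·(0) + (2) − 2·(0) = 4
Net dimensions [M L T N⁴] ≠ [1] — not dimensionless.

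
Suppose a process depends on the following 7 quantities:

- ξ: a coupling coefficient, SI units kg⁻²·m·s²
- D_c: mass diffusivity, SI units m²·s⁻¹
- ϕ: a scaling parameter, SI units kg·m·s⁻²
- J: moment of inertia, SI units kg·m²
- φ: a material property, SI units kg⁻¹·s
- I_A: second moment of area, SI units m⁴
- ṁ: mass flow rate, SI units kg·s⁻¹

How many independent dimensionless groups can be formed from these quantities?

There are 7 variables and 3 base dimensions (M, L, T).
The dimension matrix has rank 3.
Independent dimensionless groups: 7 − 3 = 4.

4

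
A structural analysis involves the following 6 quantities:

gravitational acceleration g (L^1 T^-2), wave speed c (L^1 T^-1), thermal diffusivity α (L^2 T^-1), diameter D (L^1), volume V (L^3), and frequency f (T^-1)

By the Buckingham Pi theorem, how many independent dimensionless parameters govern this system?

4

There are 6 variables and 2 base dimensions (L, T).
The dimension matrix has rank 2.
Independent dimensionless groups: 6 − 2 = 4.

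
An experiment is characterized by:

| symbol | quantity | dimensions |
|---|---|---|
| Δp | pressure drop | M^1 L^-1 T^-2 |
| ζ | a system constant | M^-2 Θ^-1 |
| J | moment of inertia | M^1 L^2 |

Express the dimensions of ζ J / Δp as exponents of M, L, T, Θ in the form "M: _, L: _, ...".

Collect each base-dimension exponent across the product:
  M: −(1) + (-2) + (1) = -2
  L: −(-1) + (0) + (2) = 3
  T: −(-2) + (0) + (0) = 2
  Θ: −(0) + (-1) + (0) = -1
So the dimensions are [M⁻² L³ T² Θ⁻¹].

M: -2, L: 3, T: 2, Θ: -1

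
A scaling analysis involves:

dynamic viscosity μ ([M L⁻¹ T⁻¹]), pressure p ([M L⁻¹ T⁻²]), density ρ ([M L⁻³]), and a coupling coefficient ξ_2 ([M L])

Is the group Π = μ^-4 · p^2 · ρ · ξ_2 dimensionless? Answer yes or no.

yes

Sum the exponent of each base dimension across the product:
  M: −4·[μ]_M + 2·[p]_M + [ρ]_M + [ξ_2]_M = −4·(1) + 2·(1) + (1) + (1) = 0
  L: −4·[μ]_L + 2·[p]_L + [ρ]_L + [ξ_2]_L = −4·(-1) + 2·(-1) + (-3) + (1) = 0
  T: −4·[μ]_T + 2·[p]_T + [ρ]_T + [ξ_2]_T = −4·(-1) + 2·(-2) + (0) + (0) = 0
All base exponents vanish — dimensionless.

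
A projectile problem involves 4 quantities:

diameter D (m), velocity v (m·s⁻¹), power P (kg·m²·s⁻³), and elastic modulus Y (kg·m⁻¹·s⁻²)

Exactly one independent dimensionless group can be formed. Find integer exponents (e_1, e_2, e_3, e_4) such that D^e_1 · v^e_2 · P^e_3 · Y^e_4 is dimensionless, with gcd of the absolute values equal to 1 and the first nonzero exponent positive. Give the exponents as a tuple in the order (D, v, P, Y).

(2, 1, -1, 1)

M: e_1·(0) + e_2·(0) + e_3·(1) + e_4·(1) = 0
L: e_1·(1) + e_2·(1) + e_3·(2) + e_4·(-1) = 0
T: e_1·(0) + e_2·(-1) + e_3·(-3) + e_4·(-2) = 0
Solving this homogeneous linear system for the smallest-integer solution (first nonzero entry positive) gives (2, 1, -1, 1).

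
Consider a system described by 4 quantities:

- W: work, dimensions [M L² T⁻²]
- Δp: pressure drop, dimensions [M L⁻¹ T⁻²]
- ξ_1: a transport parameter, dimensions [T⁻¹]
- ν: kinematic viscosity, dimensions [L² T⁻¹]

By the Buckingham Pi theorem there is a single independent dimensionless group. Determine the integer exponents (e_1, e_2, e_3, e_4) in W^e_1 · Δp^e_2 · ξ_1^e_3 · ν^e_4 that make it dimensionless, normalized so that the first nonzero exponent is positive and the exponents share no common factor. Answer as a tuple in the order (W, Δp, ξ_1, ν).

(2, -2, 3, -3)

M: e_1·(1) + e_2·(1) + e_3·(0) + e_4·(0) = 0
L: e_1·(2) + e_2·(-1) + e_3·(0) + e_4·(2) = 0
T: e_1·(-2) + e_2·(-2) + e_3·(-1) + e_4·(-1) = 0
Solving this homogeneous linear system for the smallest-integer solution (first nonzero entry positive) gives (2, -2, 3, -3).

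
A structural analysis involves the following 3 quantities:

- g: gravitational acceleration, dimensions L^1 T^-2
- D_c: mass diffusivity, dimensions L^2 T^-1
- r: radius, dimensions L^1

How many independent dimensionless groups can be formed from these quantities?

1

There are 3 variables and 2 base dimensions (L, T).
The dimension matrix has rank 2.
Independent dimensionless groups: 3 − 2 = 1.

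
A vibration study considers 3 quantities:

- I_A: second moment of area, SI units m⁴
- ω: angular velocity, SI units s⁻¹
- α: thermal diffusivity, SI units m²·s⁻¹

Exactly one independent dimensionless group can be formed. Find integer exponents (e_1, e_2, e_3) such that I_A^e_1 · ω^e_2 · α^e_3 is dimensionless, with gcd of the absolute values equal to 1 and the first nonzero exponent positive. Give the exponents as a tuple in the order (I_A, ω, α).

(1, 2, -2)

L: e_1·(4) + e_2·(0) + e_3·(2) = 0
T: e_1·(0) + e_2·(-1) + e_3·(-1) = 0
Solving this homogeneous linear system for the smallest-integer solution (first nonzero entry positive) gives (1, 2, -2).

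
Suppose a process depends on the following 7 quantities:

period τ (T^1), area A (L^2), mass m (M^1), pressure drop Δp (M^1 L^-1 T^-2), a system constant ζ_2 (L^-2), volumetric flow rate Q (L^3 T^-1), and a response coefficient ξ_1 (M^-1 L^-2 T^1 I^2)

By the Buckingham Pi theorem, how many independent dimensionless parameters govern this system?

There are 7 variables and 4 base dimensions (M, L, T, I).
The dimension matrix has rank 4.
Independent dimensionless groups: 7 − 4 = 3.

3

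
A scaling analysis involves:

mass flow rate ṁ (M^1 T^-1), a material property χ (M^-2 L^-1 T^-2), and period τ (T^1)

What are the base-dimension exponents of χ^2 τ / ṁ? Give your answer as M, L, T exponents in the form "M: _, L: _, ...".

Collect each base-dimension exponent across the product:
  M: −(1) + 2·(-2) + (0) = -5
  L: −(0) + 2·(-1) + (0) = -2
  T: −(-1) + 2·(-2) + (1) = -2
So the dimensions are [M⁻⁵ L⁻² T⁻²].

M: -5, L: -2, T: -2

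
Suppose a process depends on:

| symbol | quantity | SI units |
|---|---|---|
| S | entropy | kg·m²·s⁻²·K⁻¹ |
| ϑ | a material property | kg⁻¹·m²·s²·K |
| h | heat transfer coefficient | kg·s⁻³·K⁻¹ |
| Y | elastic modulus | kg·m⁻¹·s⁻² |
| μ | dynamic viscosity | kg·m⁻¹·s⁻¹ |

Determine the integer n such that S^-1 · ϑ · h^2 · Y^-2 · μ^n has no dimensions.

Balance the M exponent: (1)·n from μ, plus −(1) + (-1) + 2·(1) − 2·(1) = -2 from the rest, must sum to zero.
n − 2 = 0, so n = 2.

2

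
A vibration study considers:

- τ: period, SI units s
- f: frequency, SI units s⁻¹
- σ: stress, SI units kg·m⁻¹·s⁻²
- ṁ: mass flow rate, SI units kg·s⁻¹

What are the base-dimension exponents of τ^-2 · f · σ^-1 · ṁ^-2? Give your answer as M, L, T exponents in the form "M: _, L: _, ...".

M: -3, L: 1, T: 1

Collect each base-dimension exponent across the product:
  M: −2·(0) + (0) − (1) − 2·(1) = -3
  L: −2·(0) + (0) − (-1) − 2·(0) = 1
  T: −2·(1) + (-1) − (-2) − 2·(-1) = 1
So the dimensions are [M⁻³ L T].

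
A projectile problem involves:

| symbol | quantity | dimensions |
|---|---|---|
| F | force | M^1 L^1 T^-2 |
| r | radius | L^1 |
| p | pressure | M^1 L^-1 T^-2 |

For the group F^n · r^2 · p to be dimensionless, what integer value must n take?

Balance the M exponent: (1)·n from F, plus 2·(0) + (1) = 1 from the rest, must sum to zero.
n + 1 = 0, so n = -1.

-1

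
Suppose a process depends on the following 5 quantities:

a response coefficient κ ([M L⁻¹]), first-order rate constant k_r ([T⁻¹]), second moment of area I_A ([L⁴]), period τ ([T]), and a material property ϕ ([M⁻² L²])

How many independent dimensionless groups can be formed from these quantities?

There are 5 variables and 3 base dimensions (M, L, T).
The dimension matrix has rank 3.
Independent dimensionless groups: 5 − 3 = 2.

2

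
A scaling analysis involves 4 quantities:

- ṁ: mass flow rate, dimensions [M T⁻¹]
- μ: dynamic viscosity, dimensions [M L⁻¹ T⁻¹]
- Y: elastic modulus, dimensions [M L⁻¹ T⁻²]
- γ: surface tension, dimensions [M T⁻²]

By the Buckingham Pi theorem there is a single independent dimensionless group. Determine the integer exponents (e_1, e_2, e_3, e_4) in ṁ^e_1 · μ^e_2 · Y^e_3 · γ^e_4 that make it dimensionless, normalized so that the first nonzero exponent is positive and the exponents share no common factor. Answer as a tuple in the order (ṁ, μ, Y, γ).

M: e_1·(1) + e_2·(1) + e_3·(1) + e_4·(1) = 0
L: e_1·(0) + e_2·(-1) + e_3·(-1) + e_4·(0) = 0
T: e_1·(-1) + e_2·(-1) + e_3·(-2) + e_4·(-2) = 0
Solving this homogeneous linear system for the smallest-integer solution (first nonzero entry positive) gives (1, -1, 1, -1).

(1, -1, 1, -1)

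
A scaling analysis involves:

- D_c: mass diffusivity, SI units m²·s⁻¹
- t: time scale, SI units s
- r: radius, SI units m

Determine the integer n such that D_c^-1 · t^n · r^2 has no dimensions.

-1

Balance the T exponent: (1)·n from t, plus −(-1) + 2·(0) = 1 from the rest, must sum to zero.
n + 1 = 0, so n = -1.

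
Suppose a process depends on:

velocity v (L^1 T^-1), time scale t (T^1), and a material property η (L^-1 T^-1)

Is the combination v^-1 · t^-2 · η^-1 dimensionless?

yes

Sum the exponent of each base dimension across the product:
  M: −[v]_M − 2·[t]_M − [η]_M = −(0) − 2·(0) − (0) = 0
  L: −[v]_L − 2·[t]_L − [η]_L = −(1) − 2·(0) − (-1) = 0
  T: −[v]_T − 2·[t]_T − [η]_T = −(-1) − 2·(1) − (-1) = 0
All base exponents vanish — dimensionless.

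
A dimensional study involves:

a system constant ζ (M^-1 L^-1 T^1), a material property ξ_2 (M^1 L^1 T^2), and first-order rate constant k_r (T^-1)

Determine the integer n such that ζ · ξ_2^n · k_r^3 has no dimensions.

1

Balance the M exponent: (1)·n from ξ_2, plus (-1) + 3·(0) = -1 from the rest, must sum to zero.
n − 1 = 0, so n = 1.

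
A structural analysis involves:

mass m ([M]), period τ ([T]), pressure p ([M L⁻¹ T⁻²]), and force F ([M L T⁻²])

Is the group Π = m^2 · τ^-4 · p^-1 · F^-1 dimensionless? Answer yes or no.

Sum the exponent of each base dimension across the product:
  M: 2·[m]_M − 4·[τ]_M − [p]_M − [F]_M = 2·(1) − 4·(0) − (1) − (1) = 0
  L: 2·[m]_L − 4·[τ]_L − [p]_L − [F]_L = 2·(0) − 4·(0) − (-1) − (1) = 0
  T: 2·[m]_T − 4·[τ]_T − [p]_T − [F]_T = 2·(0) − 4·(1) − (-2) − (-2) = 0
All base exponents vanish — dimensionless.

yes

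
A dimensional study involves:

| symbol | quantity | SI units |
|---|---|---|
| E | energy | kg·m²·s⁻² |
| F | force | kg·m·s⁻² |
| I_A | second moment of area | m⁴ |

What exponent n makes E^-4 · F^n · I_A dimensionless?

4

Balance the M exponent: (1)·n from F, plus −4·(1) + (0) = -4 from the rest, must sum to zero.
n − 4 = 0, so n = 4.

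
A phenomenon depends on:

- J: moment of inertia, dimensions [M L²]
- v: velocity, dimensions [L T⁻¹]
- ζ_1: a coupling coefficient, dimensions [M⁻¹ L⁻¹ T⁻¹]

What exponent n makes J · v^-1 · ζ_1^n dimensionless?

1

Balance the M exponent: (-1)·n from ζ_1, plus (1) − (0) = 1 from the rest, must sum to zero.
−n + 1 = 0, so n = 1.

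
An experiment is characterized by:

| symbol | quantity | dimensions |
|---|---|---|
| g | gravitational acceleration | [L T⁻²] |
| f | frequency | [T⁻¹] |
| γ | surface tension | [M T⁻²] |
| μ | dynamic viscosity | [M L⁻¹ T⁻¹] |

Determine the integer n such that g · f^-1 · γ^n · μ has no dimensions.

Balance the M exponent: (1)·n from γ, plus (0) − (0) + (1) = 1 from the rest, must sum to zero.
n + 1 = 0, so n = -1.

-1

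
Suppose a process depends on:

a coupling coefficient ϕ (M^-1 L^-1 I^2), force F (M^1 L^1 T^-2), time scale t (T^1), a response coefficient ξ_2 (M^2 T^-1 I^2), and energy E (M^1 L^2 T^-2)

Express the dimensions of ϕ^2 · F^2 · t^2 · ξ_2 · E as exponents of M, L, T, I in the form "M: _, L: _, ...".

Collect each base-dimension exponent across the product:
  M: 2·(-1) + 2·(1) + 2·(0) + (2) + (1) = 3
  L: 2·(-1) + 2·(1) + 2·(0) + (0) + (2) = 2
  T: 2·(0) + 2·(-2) + 2·(1) + (-1) + (-2) = -5
  I: 2·(2) + 2·(0) + 2·(0) + (2) + (0) = 6
So the dimensions are [M³ L² T⁻⁵ I⁶].

M: 3, L: 2, T: -5, I: 6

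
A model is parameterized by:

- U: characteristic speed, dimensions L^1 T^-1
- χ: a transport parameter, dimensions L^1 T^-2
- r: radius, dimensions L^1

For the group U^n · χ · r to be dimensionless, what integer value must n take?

Balance the L exponent: (1)·n from U, plus (1) + (1) = 2 from the rest, must sum to zero.
n + 2 = 0, so n = -2.

-2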